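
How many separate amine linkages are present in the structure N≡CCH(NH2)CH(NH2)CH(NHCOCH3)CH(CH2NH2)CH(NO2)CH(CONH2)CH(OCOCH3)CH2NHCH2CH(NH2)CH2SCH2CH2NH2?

6

Reading the structure from left to right:
  N≡C: N≡C–: carbon triple-bonded to nitrogen → nitrile.
  CH(NH2): –NH2 on an sp³ carbon with no adjacent C=O → amine.
  CH(NH2): –NH2 on an sp³ carbon with no adjacent C=O → amine.
  CH(NHCOCH3): pendant –NHC(=O)CH3: N bonded to a carbonyl → amide (not amine).
  CH(CH2NH2): pendant –CH2NH2: N on sp³ C, no adjacent C=O → amine.
  CH(NO2): –NO2 on an sp³ carbon → nitro (the N=O is not a carbonyl).
  CH(CONH2): pendant –CONH2: carbonyl C bonded to C and N → amide.
  CH(OCOCH3): pendant –OC(=O)CH3: an acyloxy group → ester.
  CH2NHCH2: C–N–C with sp³ carbons and no adjacent C=O → amine (secondary).
  CH(NH2): –NH2 on an sp³ carbon with no adjacent C=O → amine.
  CH2SCH2: C–S–C linkage → sulfide (thioether).
  CH2NH2: –NH2 on an sp³ carbon with no adjacent C=O → amine.
Amine appears at: CH(NH2), CH(NH2), CH(CH2NH2), CH2NHCH2, CH(NH2), CH2NH2 → 6.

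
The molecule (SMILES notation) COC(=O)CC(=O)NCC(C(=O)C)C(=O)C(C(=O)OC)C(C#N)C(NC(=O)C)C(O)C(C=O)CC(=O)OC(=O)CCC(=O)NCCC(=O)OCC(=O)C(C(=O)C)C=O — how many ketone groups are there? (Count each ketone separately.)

4

CH3O–C(=O)–: carbonyl C bonded to C and to –OCH3 → ester (not ketone + ether).
–C(=O)–N– linkage → amide (the N is not an amine).
pendant –COCH3: carbonyl C bonded to two carbons → ketone.
–C(=O)– with carbon on both sides → ketone.
pendant –COOCH3: carbonyl C bonded to C and –OCH3 → ester.
pendant –C≡N: nitrile.
pendant –NHC(=O)CH3: N bonded to a carbonyl → amide (not amine).
–OH on an sp³ carbon → alcohol (secondary).
pendant –CHO: carbonyl C bonded to C and H → aldehyde.
two acyl groups sharing one oxygen, –C(=O)–O–C(=O)– → anhydride.
–C(=O)–N– linkage → amide (the N is not an amine).
–C(=O)–O–C with C on the carbonyl side → ester.
–C(=O)– with carbon on both sides → ketone.
pendant –COCH3: carbonyl C bonded to two carbons → ketone.
terminal –CHO: carbonyl C bonded to H and C → aldehyde.
Ketone appears at: CH(COCH3), CO, CO, CH(COCH3) → 4.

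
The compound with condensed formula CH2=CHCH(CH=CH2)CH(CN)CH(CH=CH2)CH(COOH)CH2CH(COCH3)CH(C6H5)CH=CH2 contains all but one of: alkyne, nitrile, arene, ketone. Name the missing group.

nitrile: present (CH(CN) — pendant –C≡N: nitrile).
arene: present (CH(C6H5) — pendant –C6H5: benzene ring → arene).
ketone: present (CH(COCH3) — pendant –COCH3: carbonyl C bonded to two carbons → ketone).
alkyne: absent. In CH(CN), the triple bond is C≡N, not C≡C, so it is a nitrile.

alkyne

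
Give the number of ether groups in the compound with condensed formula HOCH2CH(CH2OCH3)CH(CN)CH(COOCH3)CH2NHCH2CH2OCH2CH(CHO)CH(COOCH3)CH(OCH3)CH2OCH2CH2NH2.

Reading the structure from left to right:
  HOCH2: HO– on an sp³ carbon → alcohol.
  CH(CH2OCH3): pendant –CH2OCH3: C–O–C linkage → ether.
  CH(CN): pendant –C≡N: nitrile.
  CH(COOCH3): pendant –COOCH3: carbonyl C bonded to C and –OCH3 → ester.
  CH2NHCH2: C–N–C with sp³ carbons and no adjacent C=O → amine (secondary).
  CH2OCH2: C–O–C with sp³ carbons on both sides and no adjacent C=O → ether.
  CH(CHO): pendant –CHO: carbonyl C bonded to C and H → aldehyde.
  CH(COOCH3): pendant –COOCH3: carbonyl C bonded to C and –OCH3 → ester.
  CH(OCH3): pendant –OCH3: C–O–C with sp³ C, no adjacent C=O → ether.
  CH2OCH2: C–O–C with sp³ carbons on both sides and no adjacent C=O → ether.
  CH2NH2: –NH2 on an sp³ carbon with no adjacent C=O → amine.
Ether appears at: CH(CH2OCH3), CH2OCH2, CH(OCH3), CH2OCH2 → 4.

4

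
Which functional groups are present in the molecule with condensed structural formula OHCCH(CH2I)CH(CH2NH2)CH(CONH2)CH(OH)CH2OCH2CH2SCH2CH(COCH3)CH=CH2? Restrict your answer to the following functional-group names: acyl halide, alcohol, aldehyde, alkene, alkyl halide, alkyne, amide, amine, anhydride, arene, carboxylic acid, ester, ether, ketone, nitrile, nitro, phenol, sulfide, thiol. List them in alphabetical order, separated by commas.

alcohol, aldehyde, alkene, alkyl halide, amide, amine, ether, ketone, sulfide

terminal –CHO: carbonyl C bonded to H and C → aldehyde.
pendant –CH2X: halogen on sp³ carbon → alkyl halide.
pendant –CH2NH2: N on sp³ C, no adjacent C=O → amine.
pendant –CONH2: carbonyl C bonded to C and N → amide.
–OH on an sp³ carbon → alcohol (secondary).
C–O–C with sp³ carbons on both sides and no adjacent C=O → ether.
C–S–C linkage → sulfide (thioether).
pendant –COCH3: carbonyl C bonded to two carbons → ketone.
C=C double bond → alkene.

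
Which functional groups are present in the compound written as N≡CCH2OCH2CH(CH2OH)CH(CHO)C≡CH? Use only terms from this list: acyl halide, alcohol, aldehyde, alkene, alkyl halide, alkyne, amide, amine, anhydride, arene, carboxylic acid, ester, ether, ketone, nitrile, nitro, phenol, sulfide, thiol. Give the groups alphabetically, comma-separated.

N≡C–: carbon triple-bonded to nitrogen → nitrile.
C–O–C with sp³ carbons on both sides and no adjacent C=O → ether.
pendant –CH2OH on an sp³ backbone C → alcohol.
pendant –CHO: carbonyl C bonded to C and H → aldehyde.
C≡C triple bond → alkyne.

alcohol, aldehyde, alkyne, ether, nitrile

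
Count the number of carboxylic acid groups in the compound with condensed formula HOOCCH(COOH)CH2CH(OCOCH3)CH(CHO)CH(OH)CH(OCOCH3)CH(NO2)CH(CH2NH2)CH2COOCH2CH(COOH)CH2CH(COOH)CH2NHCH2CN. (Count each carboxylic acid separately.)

Working along the chain:
  HOOC: –COOH: carbonyl C bonded to –OH and C → carboxylic acid (the –OH is not a separate alcohol).
  CH(COOH): pendant –COOH: carbonyl C bonded to C and –OH → carboxylic acid.
  CH(OCOCH3): pendant –OC(=O)CH3: an acyloxy group → ester.
  CH(CHO): pendant –CHO: carbonyl C bonded to C and H → aldehyde.
  CH(OH): –OH on an sp³ carbon → alcohol (secondary).
  CH(OCOCH3): pendant –OC(=O)CH3: an acyloxy group → ester.
  CH(NO2): –NO2 on an sp³ carbon → nitro (the N=O is not a carbonyl).
  CH(CH2NH2): pendant –CH2NH2: N on sp³ C, no adjacent C=O → amine.
  CH2COOCH2: –C(=O)–O–C with C on the carbonyl side → ester.
  CH(COOH): pendant –COOH: carbonyl C bonded to C and –OH → carboxylic acid.
  CH(COOH): pendant –COOH: carbonyl C bonded to C and –OH → carboxylic acid.
  CH2NHCH2: C–N–C with sp³ carbons and no adjacent C=O → amine (secondary).
  CN: –C≡N: carbon triple-bonded to nitrogen → nitrile.
Carboxylic acid appears at: HOOC, CH(COOH), CH(COOH), CH(COOH) → 4.

4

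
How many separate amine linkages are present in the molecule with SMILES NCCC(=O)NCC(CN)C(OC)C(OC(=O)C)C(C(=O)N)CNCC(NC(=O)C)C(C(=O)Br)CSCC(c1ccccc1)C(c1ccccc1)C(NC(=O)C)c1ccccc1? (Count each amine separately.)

Reading the structure from left to right:
  H2NCH2: –NH2 on an sp³ carbon with no adjacent C=O → amine.
  CH2CONHCH2: –C(=O)–N– linkage → amide (the N is not an amine).
  CH(CH2NH2): pendant –CH2NH2: N on sp³ C, no adjacent C=O → amine.
  CH(OCH3): pendant –OCH3: C–O–C with sp³ C, no adjacent C=O → ether.
  CH(OCOCH3): pendant –OC(=O)CH3: an acyloxy group → ester.
  CH(CONH2): pendant –CONH2: carbonyl C bonded to C and N → amide.
  CH2NHCH2: C–N–C with sp³ carbons and no adjacent C=O → amine (secondary).
  CH(NHCOCH3): pendant –NHC(=O)CH3: N bonded to a carbonyl → amide (not amine).
  CH(COBr): pendant –C(=O)X: carbonyl C bonded to C and halogen → acyl halide.
  CH2SCH2: C–S–C linkage → sulfide (thioether).
  CH(C6H5): pendant –C6H5: benzene ring → arene.
  CH(C6H5): pendant –C6H5: benzene ring → arene.
  CH(NHCOCH3): pendant –NHC(=O)CH3: N bonded to a carbonyl → amide (not amine).
  C6H5: –C6H5 phenyl ring → arene.
Amine appears at: H2NCH2, CH(CH2NH2), CH2NHCH2 → 3.

3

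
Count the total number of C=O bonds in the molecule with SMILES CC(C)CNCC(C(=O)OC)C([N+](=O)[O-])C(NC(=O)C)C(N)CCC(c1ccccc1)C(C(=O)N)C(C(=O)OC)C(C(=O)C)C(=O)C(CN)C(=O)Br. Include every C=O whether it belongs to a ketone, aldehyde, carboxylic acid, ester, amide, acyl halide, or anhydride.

7

CH(COOCH3): ester, 1 C=O (running total 1).
CH(NHCOCH3): amide, 1 C=O (running total 2).
CH(CONH2): amide, 1 C=O (running total 3).
CH(COOCH3): ester, 1 C=O (running total 4).
CH(COCH3): ketone, 1 C=O (running total 5).
CO: ketone, 1 C=O (running total 6).
COBr: acyl halide, 1 C=O (running total 7).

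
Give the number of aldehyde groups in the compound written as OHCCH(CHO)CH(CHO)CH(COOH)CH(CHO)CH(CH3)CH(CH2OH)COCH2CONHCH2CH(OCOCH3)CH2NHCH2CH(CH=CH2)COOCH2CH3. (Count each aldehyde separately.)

4

terminal –CHO: carbonyl C bonded to H and C → aldehyde.
pendant –CHO: carbonyl C bonded to C and H → aldehyde.
pendant –CHO: carbonyl C bonded to C and H → aldehyde.
pendant –COOH: carbonyl C bonded to C and –OH → carboxylic acid.
pendant –CHO: carbonyl C bonded to C and H → aldehyde.
pendant –CH2OH on an sp³ backbone C → alcohol.
–C(=O)– with carbon on both sides → ketone.
–C(=O)–N– linkage → amide (the N is not an amine).
pendant –OC(=O)CH3: an acyloxy group → ester.
C–N–C with sp³ carbons and no adjacent C=O → amine (secondary).
pendant –CH=CH2: C=C double bond → alkene.
–C(=O)OCH2CH3: carbonyl C bonded to C and to –OEt → ester.
Aldehyde appears at: OHC, CH(CHO), CH(CHO), CH(CHO) → 4.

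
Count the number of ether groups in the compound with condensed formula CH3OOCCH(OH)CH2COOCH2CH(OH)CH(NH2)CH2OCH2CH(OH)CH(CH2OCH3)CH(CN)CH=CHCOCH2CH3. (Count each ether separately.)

Taking each segment in turn:
  CH3OOC: CH3O–C(=O)–: carbonyl C bonded to C and to –OCH3 → ester (not ketone + ether).
  CH(OH): –OH on an sp³ carbon → alcohol (secondary).
  CH2COOCH2: –C(=O)–O–C with C on the carbonyl side → ester.
  CH(OH): –OH on an sp³ carbon → alcohol (secondary).
  CH(NH2): –NH2 on an sp³ carbon with no adjacent C=O → amine.
  CH2OCH2: C–O–C with sp³ carbons on both sides and no adjacent C=O → ether.
  CH(OH): –OH on an sp³ carbon → alcohol (secondary).
  CH(CH2OCH3): pendant –CH2OCH3: C–O–C linkage → ether.
  CH(CN): pendant –C≡N: nitrile.
  CH=CH: C=C double bond → alkene.
  CO: –C(=O)– with carbon on both sides → ketone.
Ether appears at: CH2OCH2, CH(CH2OCH3) → 2.

2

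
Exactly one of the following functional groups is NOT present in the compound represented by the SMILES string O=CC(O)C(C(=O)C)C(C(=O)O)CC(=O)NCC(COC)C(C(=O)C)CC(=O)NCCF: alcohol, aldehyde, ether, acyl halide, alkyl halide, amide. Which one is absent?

alkyl halide: present (CH2F — halogen on an sp³ carbon → alkyl halide).
amide: present (CH2CONHCH2 — –C(=O)–N– linkage → amide (the N is not an amine)).
alcohol: present (CH(OH) — –OH on an sp³ carbon → alcohol (secondary)).
aldehyde: present (OHC — terminal –CHO: carbonyl C bonded to H and C → aldehyde).
ether: present (CH(CH2OCH3) — pendant –CH2OCH3: C–O–C linkage → ether).
acyl halide: no segment matches this pattern.

acyl halide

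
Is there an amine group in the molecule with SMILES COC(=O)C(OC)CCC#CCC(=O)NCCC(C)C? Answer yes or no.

no

Working along the chain:
  CH3OOC: CH3O–C(=O)–: carbonyl C bonded to C and to –OCH3 → ester (not ketone + ether).
  CH(OCH3): pendant –OCH3: C–O–C with sp³ C, no adjacent C=O → ether.
  C≡C: C≡C triple bond → alkyne.
  CH2CONHCH2: –C(=O)–N– linkage → amide (the N is not an amine).
In CH2CONHCH2, the nitrogen is bonded directly to a carbonyl carbon, making it part of an amide, not a free amine.
The groups actually present are: alkyne, amide, ester, ether.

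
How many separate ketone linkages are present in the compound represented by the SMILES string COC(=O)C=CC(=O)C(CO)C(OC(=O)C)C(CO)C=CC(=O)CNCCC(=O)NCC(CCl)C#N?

CH3O–C(=O)–: carbonyl C bonded to C and to –OCH3 → ester (not ketone + ether).
C=C double bond → alkene.
–C(=O)– with carbon on both sides → ketone.
pendant –CH2OH on an sp³ backbone C → alcohol.
pendant –OC(=O)CH3: an acyloxy group → ester.
pendant –CH2OH on an sp³ backbone C → alcohol.
C=C double bond → alkene.
–C(=O)– with carbon on both sides → ketone.
C–N–C with sp³ carbons and no adjacent C=O → amine (secondary).
–C(=O)–N– linkage → amide (the N is not an amine).
pendant –CH2X: halogen on sp³ carbon → alkyl halide.
–C≡N: carbon triple-bonded to nitrogen → nitrile.
Ketone appears at: CO, CO → 2.

2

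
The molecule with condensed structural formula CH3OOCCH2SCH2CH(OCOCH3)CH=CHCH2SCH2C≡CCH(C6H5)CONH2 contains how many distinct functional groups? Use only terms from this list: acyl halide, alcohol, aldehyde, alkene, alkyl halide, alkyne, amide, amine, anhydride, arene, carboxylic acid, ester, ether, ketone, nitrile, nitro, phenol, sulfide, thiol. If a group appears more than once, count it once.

CH3O–C(=O)–: carbonyl C bonded to C and to –OCH3 → ester (not ketone + ether).
C–S–C linkage → sulfide (thioether).
pendant –OC(=O)CH3: an acyloxy group → ester.
C=C double bond → alkene.
C–S–C linkage → sulfide (thioether).
C≡C triple bond → alkyne.
pendant –C6H5: benzene ring → arene.
–C(=O)NH2: carbonyl C bonded to C and to N → amide (the N is not a separate amine).
Distinct types present: alkene, alkyne, amide, arene, ester, sulfide.

6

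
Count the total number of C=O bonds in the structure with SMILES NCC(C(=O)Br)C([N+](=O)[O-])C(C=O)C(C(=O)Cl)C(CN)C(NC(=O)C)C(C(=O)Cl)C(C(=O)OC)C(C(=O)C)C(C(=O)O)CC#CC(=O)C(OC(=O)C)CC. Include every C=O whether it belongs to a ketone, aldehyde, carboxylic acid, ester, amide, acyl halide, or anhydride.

10

CH(COBr): acyl halide, 1 C=O (running total 1).
CH(CHO): aldehyde, 1 C=O (running total 2).
CH(COCl): acyl halide, 1 C=O (running total 3).
CH(NHCOCH3): amide, 1 C=O (running total 4).
CH(COCl): acyl halide, 1 C=O (running total 5).
CH(COOCH3): ester, 1 C=O (running total 6).
CH(COCH3): ketone, 1 C=O (running total 7).
CH(COOH): carboxylic acid, 1 C=O (running total 8).
CO: ketone, 1 C=O (running total 9).
CH(OCOCH3): ester, 1 C=O (running total 10).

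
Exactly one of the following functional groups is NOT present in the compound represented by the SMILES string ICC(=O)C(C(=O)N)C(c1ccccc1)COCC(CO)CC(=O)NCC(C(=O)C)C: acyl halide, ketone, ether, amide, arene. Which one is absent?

acyl halide

arene: present (CH(C6H5) — pendant –C6H5: benzene ring → arene).
ketone: present (CO — –C(=O)– with carbon on both sides → ketone).
ether: present (CH2OCH2 — C–O–C with sp³ carbons on both sides and no adjacent C=O → ether).
amide: present (CH(CONH2) — pendant –CONH2: carbonyl C bonded to C and N → amide).
acyl halide: no segment matches this pattern.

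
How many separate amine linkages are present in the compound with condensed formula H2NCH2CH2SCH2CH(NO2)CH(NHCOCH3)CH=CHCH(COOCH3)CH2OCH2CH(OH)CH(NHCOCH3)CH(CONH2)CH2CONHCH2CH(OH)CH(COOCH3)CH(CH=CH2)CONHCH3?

1

Taking each segment in turn:
  H2NCH2: –NH2 on an sp³ carbon with no adjacent C=O → amine.
  CH2SCH2: C–S–C linkage → sulfide (thioether).
  CH(NO2): –NO2 on an sp³ carbon → nitro (the N=O is not a carbonyl).
  CH(NHCOCH3): pendant –NHC(=O)CH3: N bonded to a carbonyl → amide (not amine).
  CH=CH: C=C double bond → alkene.
  CH(COOCH3): pendant –COOCH3: carbonyl C bonded to C and –OCH3 → ester.
  CH2OCH2: C–O–C with sp³ carbons on both sides and no adjacent C=O → ether.
  CH(OH): –OH on an sp³ carbon → alcohol (secondary).
  CH(NHCOCH3): pendant –NHC(=O)CH3: N bonded to a carbonyl → amide (not amine).
  CH(CONH2): pendant –CONH2: carbonyl C bonded to C and N → amide.
  CH2CONHCH2: –C(=O)–N– linkage → amide (the N is not an amine).
  CH(OH): –OH on an sp³ carbon → alcohol (secondary).
  CH(COOCH3): pendant –COOCH3: carbonyl C bonded to C and –OCH3 → ester.
  CH(CH=CH2): pendant –CH=CH2: C=C double bond → alkene.
  CONHCH3: –C(=O)NHCH3: carbonyl C bonded to C and to N → amide (the N is not an amine).
Amine appears at: H2NCH2 → 1.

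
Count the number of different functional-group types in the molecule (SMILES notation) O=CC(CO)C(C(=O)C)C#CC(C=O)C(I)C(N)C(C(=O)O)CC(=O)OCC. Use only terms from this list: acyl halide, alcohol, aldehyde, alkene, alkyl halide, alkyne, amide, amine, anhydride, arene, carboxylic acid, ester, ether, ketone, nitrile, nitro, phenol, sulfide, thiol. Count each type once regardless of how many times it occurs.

Working along the chain:
  OHC: terminal –CHO: carbonyl C bonded to H and C → aldehyde.
  CH(CH2OH): pendant –CH2OH on an sp³ backbone C → alcohol.
  CH(COCH3): pendant –COCH3: carbonyl C bonded to two carbons → ketone.
  C≡C: C≡C triple bond → alkyne.
  CH(CHO): pendant –CHO: carbonyl C bonded to C and H → aldehyde.
  CH(I): halogen on an sp³ carbon → alkyl halide.
  CH(NH2): –NH2 on an sp³ carbon with no adjacent C=O → amine.
  CH(COOH): pendant –COOH: carbonyl C bonded to C and –OH → carboxylic acid.
  CH2COOCH2: –C(=O)–O–C with C on the carbonyl side → ester.
Distinct types present: alcohol, aldehyde, alkyl halide, alkyne, amine, carboxylic acid, ester, ketone.

8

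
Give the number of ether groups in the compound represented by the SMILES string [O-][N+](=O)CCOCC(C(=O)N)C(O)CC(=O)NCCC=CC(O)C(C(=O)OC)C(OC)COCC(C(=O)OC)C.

–NO2 on carbon → nitro group.
C–O–C with sp³ carbons on both sides and no adjacent C=O → ether.
pendant –CONH2: carbonyl C bonded to C and N → amide.
–OH on an sp³ carbon → alcohol (secondary).
–C(=O)–N– linkage → amide (the N is not an amine).
C=C double bond → alkene.
–OH on an sp³ carbon → alcohol (secondary).
pendant –COOCH3: carbonyl C bonded to C and –OCH3 → ester.
pendant –OCH3: C–O–C with sp³ C, no adjacent C=O → ether.
C–O–C with sp³ carbons on both sides and no adjacent C=O → ether.
pendant –COOCH3: carbonyl C bonded to C and –OCH3 → ester.
Ether appears at: CH2OCH2, CH(OCH3), CH2OCH2 → 3.

3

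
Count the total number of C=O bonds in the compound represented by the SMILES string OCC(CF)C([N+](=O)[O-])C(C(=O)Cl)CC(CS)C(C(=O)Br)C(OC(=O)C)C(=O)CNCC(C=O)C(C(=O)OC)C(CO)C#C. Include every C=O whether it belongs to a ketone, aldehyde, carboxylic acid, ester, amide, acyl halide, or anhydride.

6

CH(COCl): acyl halide, 1 C=O (running total 1).
CH(COBr): acyl halide, 1 C=O (running total 2).
CH(OCOCH3): ester, 1 C=O (running total 3).
CO: ketone, 1 C=O (running total 4).
CH(CHO): aldehyde, 1 C=O (running total 5).
CH(COOCH3): ester, 1 C=O (running total 6).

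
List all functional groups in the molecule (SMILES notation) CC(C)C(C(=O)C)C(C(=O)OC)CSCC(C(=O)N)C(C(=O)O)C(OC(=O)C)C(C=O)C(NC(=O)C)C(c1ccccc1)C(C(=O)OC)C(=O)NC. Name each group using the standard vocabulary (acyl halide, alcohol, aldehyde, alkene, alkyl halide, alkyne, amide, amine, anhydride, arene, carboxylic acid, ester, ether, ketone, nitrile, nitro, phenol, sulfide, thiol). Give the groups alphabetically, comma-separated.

pendant –COCH3: carbonyl C bonded to two carbons → ketone.
pendant –COOCH3: carbonyl C bonded to C and –OCH3 → ester.
C–S–C linkage → sulfide (thioether).
pendant –CONH2: carbonyl C bonded to C and N → amide.
pendant –COOH: carbonyl C bonded to C and –OH → carboxylic acid.
pendant –OC(=O)CH3: an acyloxy group → ester.
pendant –CHO: carbonyl C bonded to C and H → aldehyde.
pendant –NHC(=O)CH3: N bonded to a carbonyl → amide (not amine).
pendant –C6H5: benzene ring → arene.
pendant –COOCH3: carbonyl C bonded to C and –OCH3 → ester.
–C(=O)NHCH3: carbonyl C bonded to C and to N → amide (the N is not an amine).

aldehyde, amide, arene, carboxylic acid, ester, ketone, sulfide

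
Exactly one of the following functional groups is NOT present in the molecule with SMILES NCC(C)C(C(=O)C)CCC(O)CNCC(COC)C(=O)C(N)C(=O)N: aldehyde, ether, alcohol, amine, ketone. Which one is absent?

ketone: present (CH(COCH3) — pendant –COCH3: carbonyl C bonded to two carbons → ketone).
alcohol: present (CH(OH) — –OH on an sp³ carbon → alcohol (secondary)).
amine: present (H2NCH2 — –NH2 on an sp³ carbon with no adjacent C=O → amine).
ether: present (CH(CH2OCH3) — pendant –CH2OCH3: C–O–C linkage → ether).
aldehyde: absent. In each of CH(COCH3) and CO, the carbonyl carbon is bonded to two carbons, so it is a ketone, not an aldehyde.

aldehyde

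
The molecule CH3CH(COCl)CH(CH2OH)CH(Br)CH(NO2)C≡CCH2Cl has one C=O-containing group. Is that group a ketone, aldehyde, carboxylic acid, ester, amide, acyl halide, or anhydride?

The carbonyl is in the CH(COCl) segment: pendant –C(=O)X: carbonyl C bonded to C and halogen → acyl halide.

acyl halide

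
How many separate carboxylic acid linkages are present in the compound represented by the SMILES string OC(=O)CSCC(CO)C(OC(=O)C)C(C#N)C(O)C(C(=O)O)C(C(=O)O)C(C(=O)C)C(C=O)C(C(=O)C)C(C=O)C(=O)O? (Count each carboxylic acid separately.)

4

Taking each segment in turn:
  HOOC: –COOH: carbonyl C bonded to –OH and C → carboxylic acid (the –OH is not a separate alcohol).
  CH2SCH2: C–S–C linkage → sulfide (thioether).
  CH(CH2OH): pendant –CH2OH on an sp³ backbone C → alcohol.
  CH(OCOCH3): pendant –OC(=O)CH3: an acyloxy group → ester.
  CH(CN): pendant –C≡N: nitrile.
  CH(OH): –OH on an sp³ carbon → alcohol (secondary).
  CH(COOH): pendant –COOH: carbonyl C bonded to C and –OH → carboxylic acid.
  CH(COOH): pendant –COOH: carbonyl C bonded to C and –OH → carboxylic acid.
  CH(COCH3): pendant –COCH3: carbonyl C bonded to two carbons → ketone.
  CH(CHO): pendant –CHO: carbonyl C bonded to C and H → aldehyde.
  CH(COCH3): pendant –COCH3: carbonyl C bonded to two carbons → ketone.
  CH(CHO): pendant –CHO: carbonyl C bonded to C and H → aldehyde.
  COOH: –COOH: carbonyl C bonded to –OH and C → carboxylic acid (the –OH is not a separate alcohol).
Carboxylic acid appears at: HOOC, CH(COOH), CH(COOH), COOH → 4.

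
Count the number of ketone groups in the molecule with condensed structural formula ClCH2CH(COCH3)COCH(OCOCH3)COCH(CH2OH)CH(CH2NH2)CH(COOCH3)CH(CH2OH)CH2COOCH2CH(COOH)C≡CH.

halogen on an sp³ carbon → alkyl halide.
pendant –COCH3: carbonyl C bonded to two carbons → ketone.
–C(=O)– with carbon on both sides → ketone.
pendant –OC(=O)CH3: an acyloxy group → ester.
–C(=O)– with carbon on both sides → ketone.
pendant –CH2OH on an sp³ backbone C → alcohol.
pendant –CH2NH2: N on sp³ C, no adjacent C=O → amine.
pendant –COOCH3: carbonyl C bonded to C and –OCH3 → ester.
pendant –CH2OH on an sp³ backbone C → alcohol.
–C(=O)–O–C with C on the carbonyl side → ester.
pendant –COOH: carbonyl C bonded to C and –OH → carboxylic acid.
C≡C triple bond → alkyne.
Ketone appears at: CH(COCH3), CO, CO → 3.

3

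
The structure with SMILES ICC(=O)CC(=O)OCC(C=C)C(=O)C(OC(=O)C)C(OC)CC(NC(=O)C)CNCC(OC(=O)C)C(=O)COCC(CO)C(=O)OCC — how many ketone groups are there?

Working along the chain:
  ICH2: halogen on an sp³ carbon → alkyl halide.
  CO: –C(=O)– with carbon on both sides → ketone.
  CH2COOCH2: –C(=O)–O–C with C on the carbonyl side → ester.
  CH(CH=CH2): pendant –CH=CH2: C=C double bond → alkene.
  CO: –C(=O)– with carbon on both sides → ketone.
  CH(OCOCH3): pendant –OC(=O)CH3: an acyloxy group → ester.
  CH(OCH3): pendant –OCH3: C–O–C with sp³ C, no adjacent C=O → ether.
  CH(NHCOCH3): pendant –NHC(=O)CH3: N bonded to a carbonyl → amide (not amine).
  CH2NHCH2: C–N–C with sp³ carbons and no adjacent C=O → amine (secondary).
  CH(OCOCH3): pendant –OC(=O)CH3: an acyloxy group → ester.
  CO: –C(=O)– with carbon on both sides → ketone.
  CH2OCH2: C–O–C with sp³ carbons on both sides and no adjacent C=O → ether.
  CH(CH2OH): pendant –CH2OH on an sp³ backbone C → alcohol.
  COOCH2CH3: –C(=O)OCH2CH3: carbonyl C bonded to C and to –OEt → ester.
Ketone appears at: CO, CO, CO → 3.

3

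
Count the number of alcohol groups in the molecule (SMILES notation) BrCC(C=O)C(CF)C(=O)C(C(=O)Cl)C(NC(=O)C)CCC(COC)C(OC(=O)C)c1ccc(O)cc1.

0

Reading the structure from left to right:
  BrCH2: halogen on an sp³ carbon → alkyl halide.
  CH(CHO): pendant –CHO: carbonyl C bonded to C and H → aldehyde.
  CH(CH2F): pendant –CH2X: halogen on sp³ carbon → alkyl halide.
  CO: –C(=O)– with carbon on both sides → ketone.
  CH(COCl): pendant –C(=O)X: carbonyl C bonded to C and halogen → acyl halide.
  CH(NHCOCH3): pendant –NHC(=O)CH3: N bonded to a carbonyl → amide (not amine).
  CH(CH2OCH3): pendant –CH2OCH3: C–O–C linkage → ether.
  CH(OCOCH3): pendant –OC(=O)CH3: an acyloxy group → ester.
  C6H4OH: –OH attached directly to an aromatic ring → phenol (not alcohol); the ring itself is an arene.
No segment is a alcohol: CH(CHO) is aldehyde, not alcohol; CO is ketone, not alcohol; CH(CH2OCH3) is ether, not alcohol. → 0.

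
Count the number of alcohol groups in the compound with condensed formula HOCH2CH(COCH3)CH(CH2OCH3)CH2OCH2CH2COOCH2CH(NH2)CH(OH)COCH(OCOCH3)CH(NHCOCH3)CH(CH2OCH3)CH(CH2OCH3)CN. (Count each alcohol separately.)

HO– on an sp³ carbon → alcohol.
pendant –COCH3: carbonyl C bonded to two carbons → ketone.
pendant –CH2OCH3: C–O–C linkage → ether.
C–O–C with sp³ carbons on both sides and no adjacent C=O → ether.
–C(=O)–O–C with C on the carbonyl side → ester.
–NH2 on an sp³ carbon with no adjacent C=O → amine.
–OH on an sp³ carbon → alcohol (secondary).
–C(=O)– with carbon on both sides → ketone.
pendant –OC(=O)CH3: an acyloxy group → ester.
pendant –NHC(=O)CH3: N bonded to a carbonyl → amide (not amine).
pendant –CH2OCH3: C–O–C linkage → ether.
pendant –CH2OCH3: C–O–C linkage → ether.
–C≡N: carbon triple-bonded to nitrogen → nitrile.
Alcohol appears at: HOCH2, CH(OH) → 2.

2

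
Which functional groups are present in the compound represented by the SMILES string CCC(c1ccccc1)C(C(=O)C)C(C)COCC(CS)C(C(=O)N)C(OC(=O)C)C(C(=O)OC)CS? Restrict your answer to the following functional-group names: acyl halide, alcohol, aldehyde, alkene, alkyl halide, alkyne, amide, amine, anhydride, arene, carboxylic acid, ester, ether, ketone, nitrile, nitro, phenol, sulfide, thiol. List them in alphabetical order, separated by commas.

amide, arene, ester, ether, ketone, thiol

Reading the structure from left to right:
  CH(C6H5): pendant –C6H5: benzene ring → arene.
  CH(COCH3): pendant –COCH3: carbonyl C bonded to two carbons → ketone.
  CH2OCH2: C–O–C with sp³ carbons on both sides and no adjacent C=O → ether.
  CH(CH2SH): pendant –CH2SH → thiol.
  CH(CONH2): pendant –CONH2: carbonyl C bonded to C and N → amide.
  CH(OCOCH3): pendant –OC(=O)CH3: an acyloxy group → ester.
  CH(COOCH3): pendant –COOCH3: carbonyl C bonded to C and –OCH3 → ester.
  CH2SH: –SH on an sp³ carbon → thiol.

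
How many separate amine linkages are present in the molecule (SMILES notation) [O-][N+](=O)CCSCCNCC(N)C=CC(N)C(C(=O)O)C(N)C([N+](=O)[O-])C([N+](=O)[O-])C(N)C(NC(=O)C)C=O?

Reading the structure from left to right:
  O2NCH2: –NO2 on carbon → nitro group.
  CH2SCH2: C–S–C linkage → sulfide (thioether).
  CH2NHCH2: C–N–C with sp³ carbons and no adjacent C=O → amine (secondary).
  CH(NH2): –NH2 on an sp³ carbon with no adjacent C=O → amine.
  CH=CH: C=C double bond → alkene.
  CH(NH2): –NH2 on an sp³ carbon with no adjacent C=O → amine.
  CH(COOH): pendant –COOH: carbonyl C bonded to C and –OH → carboxylic acid.
  CH(NH2): –NH2 on an sp³ carbon with no adjacent C=O → amine.
  CH(NO2): –NO2 on an sp³ carbon → nitro (the N=O is not a carbonyl).
  CH(NO2): –NO2 on an sp³ carbon → nitro (the N=O is not a carbonyl).
  CH(NH2): –NH2 on an sp³ carbon with no adjacent C=O → amine.
  CH(NHCOCH3): pendant –NHC(=O)CH3: N bonded to a carbonyl → amide (not amine).
  CHO: terminal –CHO: carbonyl C bonded to H and C → aldehyde.
Amine appears at: CH2NHCH2, CH(NH2), CH(NH2), CH(NH2), CH(NH2) → 5.

5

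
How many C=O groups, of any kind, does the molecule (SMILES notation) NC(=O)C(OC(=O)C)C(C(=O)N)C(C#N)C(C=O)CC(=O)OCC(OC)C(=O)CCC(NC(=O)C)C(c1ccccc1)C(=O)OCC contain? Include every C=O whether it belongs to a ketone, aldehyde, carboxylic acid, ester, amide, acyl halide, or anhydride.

H2NCO: amide, 1 C=O (running total 1).
CH(OCOCH3): ester, 1 C=O (running total 2).
CH(CONH2): amide, 1 C=O (running total 3).
CH(CHO): aldehyde, 1 C=O (running total 4).
CH2COOCH2: ester, 1 C=O (running total 5).
CO: ketone, 1 C=O (running total 6).
CH(NHCOCH3): amide, 1 C=O (running total 7).
COOCH2CH3: ester, 1 C=O (running total 8).

8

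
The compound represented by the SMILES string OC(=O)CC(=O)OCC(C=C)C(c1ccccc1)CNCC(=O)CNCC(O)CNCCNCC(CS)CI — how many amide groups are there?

0

Reading the structure from left to right:
  HOOC: –COOH: carbonyl C bonded to –OH and C → carboxylic acid (the –OH is not a separate alcohol).
  CH2COOCH2: –C(=O)–O–C with C on the carbonyl side → ester.
  CH(CH=CH2): pendant –CH=CH2: C=C double bond → alkene.
  CH(C6H5): pendant –C6H5: benzene ring → arene.
  CH2NHCH2: C–N–C with sp³ carbons and no adjacent C=O → amine (secondary).
  CO: –C(=O)– with carbon on both sides → ketone.
  CH2NHCH2: C–N–C with sp³ carbons and no adjacent C=O → amine (secondary).
  CH(OH): –OH on an sp³ carbon → alcohol (secondary).
  CH2NHCH2: C–N–C with sp³ carbons and no adjacent C=O → amine (secondary).
  CH2NHCH2: C–N–C with sp³ carbons and no adjacent C=O → amine (secondary).
  CH(CH2SH): pendant –CH2SH → thiol.
  CH2I: halogen on an sp³ carbon → alkyl halide.
No segment is a amide: CH2NHCH2 is amine, not amide; CH2NHCH2 is amine, not amide; CH2NHCH2 is amine, not amide. → 0.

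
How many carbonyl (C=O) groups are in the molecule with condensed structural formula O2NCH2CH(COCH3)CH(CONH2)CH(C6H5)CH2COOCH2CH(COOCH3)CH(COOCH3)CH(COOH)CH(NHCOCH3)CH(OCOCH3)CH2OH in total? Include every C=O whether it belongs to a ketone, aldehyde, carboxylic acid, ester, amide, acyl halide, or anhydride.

8

CH(COCH3): ketone, 1 C=O (running total 1).
CH(CONH2): amide, 1 C=O (running total 2).
CH2COOCH2: ester, 1 C=O (running total 3).
CH(COOCH3): ester, 1 C=O (running total 4).
CH(COOCH3): ester, 1 C=O (running total 5).
CH(COOH): carboxylic acid, 1 C=O (running total 6).
CH(NHCOCH3): amide, 1 C=O (running total 7).
CH(OCOCH3): ester, 1 C=O (running total 8).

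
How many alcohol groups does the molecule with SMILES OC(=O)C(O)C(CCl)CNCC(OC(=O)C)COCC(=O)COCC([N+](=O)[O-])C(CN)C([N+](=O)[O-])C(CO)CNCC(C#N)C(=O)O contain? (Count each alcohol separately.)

–COOH: carbonyl C bonded to –OH and C → carboxylic acid (the –OH is not a separate alcohol).
–OH on an sp³ carbon → alcohol (secondary).
pendant –CH2X: halogen on sp³ carbon → alkyl halide.
C–N–C with sp³ carbons and no adjacent C=O → amine (secondary).
pendant –OC(=O)CH3: an acyloxy group → ester.
C–O–C with sp³ carbons on both sides and no adjacent C=O → ether.
–C(=O)– with carbon on both sides → ketone.
C–O–C with sp³ carbons on both sides and no adjacent C=O → ether.
–NO2 on an sp³ carbon → nitro (the N=O is not a carbonyl).
pendant –CH2NH2: N on sp³ C, no adjacent C=O → amine.
–NO2 on an sp³ carbon → nitro (the N=O is not a carbonyl).
pendant –CH2OH on an sp³ backbone C → alcohol.
C–N–C with sp³ carbons and no adjacent C=O → amine (secondary).
pendant –C≡N: nitrile.
–COOH: carbonyl C bonded to –OH and C → carboxylic acid (the –OH is not a separate alcohol).
Alcohol appears at: CH(OH), CH(CH2OH) → 2.

2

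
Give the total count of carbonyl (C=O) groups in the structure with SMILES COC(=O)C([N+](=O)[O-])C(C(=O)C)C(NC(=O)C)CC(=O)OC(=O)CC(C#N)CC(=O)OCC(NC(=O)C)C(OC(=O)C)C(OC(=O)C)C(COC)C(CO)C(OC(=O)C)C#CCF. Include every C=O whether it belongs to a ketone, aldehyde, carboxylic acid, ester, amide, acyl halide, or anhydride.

CH3OOC: ester, 1 C=O (running total 1).
CH(COCH3): ketone, 1 C=O (running total 2).
CH(NHCOCH3): amide, 1 C=O (running total 3).
CH2CO-O-COCH2: anhydride, 2 C=O (running total 5).
CH2COOCH2: ester, 1 C=O (running total 6).
CH(NHCOCH3): amide, 1 C=O (running total 7).
CH(OCOCH3): ester, 1 C=O (running total 8).
CH(OCOCH3): ester, 1 C=O (running total 9).
CH(OCOCH3): ester, 1 C=O (running total 10).

10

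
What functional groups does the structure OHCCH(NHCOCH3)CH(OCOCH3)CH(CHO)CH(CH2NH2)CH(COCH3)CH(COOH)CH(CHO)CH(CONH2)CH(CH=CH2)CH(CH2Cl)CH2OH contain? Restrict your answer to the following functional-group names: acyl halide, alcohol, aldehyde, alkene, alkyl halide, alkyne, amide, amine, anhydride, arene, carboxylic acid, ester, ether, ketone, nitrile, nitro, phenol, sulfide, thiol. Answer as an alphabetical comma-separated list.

alcohol, aldehyde, alkene, alkyl halide, amide, amine, carboxylic acid, ester, ketone

Taking each segment in turn:
  OHC: terminal –CHO: carbonyl C bonded to H and C → aldehyde.
  CH(NHCOCH3): pendant –NHC(=O)CH3: N bonded to a carbonyl → amide (not amine).
  CH(OCOCH3): pendant –OC(=O)CH3: an acyloxy group → ester.
  CH(CHO): pendant –CHO: carbonyl C bonded to C and H → aldehyde.
  CH(CH2NH2): pendant –CH2NH2: N on sp³ C, no adjacent C=O → amine.
  CH(COCH3): pendant –COCH3: carbonyl C bonded to two carbons → ketone.
  CH(COOH): pendant –COOH: carbonyl C bonded to C and –OH → carboxylic acid.
  CH(CHO): pendant –CHO: carbonyl C bonded to C and H → aldehyde.
  CH(CONH2): pendant –CONH2: carbonyl C bonded to C and N → amide.
  CH(CH=CH2): pendant –CH=CH2: C=C double bond → alkene.
  CH(CH2Cl): pendant –CH2X: halogen on sp³ carbon → alkyl halide.
  CH2OH: –OH on an sp³ carbon → alcohol.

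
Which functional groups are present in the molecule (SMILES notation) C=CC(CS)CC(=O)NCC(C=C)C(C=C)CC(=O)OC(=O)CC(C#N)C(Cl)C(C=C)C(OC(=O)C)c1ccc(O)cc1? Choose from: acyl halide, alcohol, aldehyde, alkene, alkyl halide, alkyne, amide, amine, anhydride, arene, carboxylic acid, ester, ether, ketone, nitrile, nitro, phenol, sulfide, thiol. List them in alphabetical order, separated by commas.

alkene, alkyl halide, amide, anhydride, arene, ester, nitrile, phenol, thiol

Taking each segment in turn:
  CH2=CH: C=C double bond → alkene.
  CH(CH2SH): pendant –CH2SH → thiol.
  CH2CONHCH2: –C(=O)–N– linkage → amide (the N is not an amine).
  CH(CH=CH2): pendant –CH=CH2: C=C double bond → alkene.
  CH(CH=CH2): pendant –CH=CH2: C=C double bond → alkene.
  CH2CO-O-COCH2: two acyl groups sharing one oxygen, –C(=O)–O–C(=O)– → anhydride.
  CH(CN): pendant –C≡N: nitrile.
  CH(Cl): halogen on an sp³ carbon → alkyl halide.
  CH(CH=CH2): pendant –CH=CH2: C=C double bond → alkene.
  CH(OCOCH3): pendant –OC(=O)CH3: an acyloxy group → ester.
  C6H4OH: –OH attached directly to an aromatic ring → phenol (not alcohol); the ring itself is an arene.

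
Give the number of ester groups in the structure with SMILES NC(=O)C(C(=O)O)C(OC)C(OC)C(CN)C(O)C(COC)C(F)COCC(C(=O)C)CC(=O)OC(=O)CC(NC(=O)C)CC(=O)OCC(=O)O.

Working along the chain:
  H2NCO: –C(=O)NH2: carbonyl C bonded to C and to N → amide (the N is not a separate amine).
  CH(COOH): pendant –COOH: carbonyl C bonded to C and –OH → carboxylic acid.
  CH(OCH3): pendant –OCH3: C–O–C with sp³ C, no adjacent C=O → ether.
  CH(OCH3): pendant –OCH3: C–O–C with sp³ C, no adjacent C=O → ether.
  CH(CH2NH2): pendant –CH2NH2: N on sp³ C, no adjacent C=O → amine.
  CH(OH): –OH on an sp³ carbon → alcohol (secondary).
  CH(CH2OCH3): pendant –CH2OCH3: C–O–C linkage → ether.
  CH(F): halogen on an sp³ carbon → alkyl halide.
  CH2OCH2: C–O–C with sp³ carbons on both sides and no adjacent C=O → ether.
  CH(COCH3): pendant –COCH3: carbonyl C bonded to two carbons → ketone.
  CH2CO-O-COCH2: two acyl groups sharing one oxygen, –C(=O)–O–C(=O)– → anhydride.
  CH(NHCOCH3): pendant –NHC(=O)CH3: N bonded to a carbonyl → amide (not amine).
  CH2COOCH2: –C(=O)–O–C with C on the carbonyl side → ester.
  COOH: –COOH: carbonyl C bonded to –OH and C → carboxylic acid (the –OH is not a separate alcohol).
Ester appears at: CH2COOCH2 → 1.

1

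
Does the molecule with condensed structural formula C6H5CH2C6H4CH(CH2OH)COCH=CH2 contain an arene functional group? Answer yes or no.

Taking each segment in turn:
  C6H5: C6H5– phenyl ring → arene.
  C6H4: para-disubstituted benzene ring → arene.
  CH(CH2OH): pendant –CH2OH on an sp³ backbone C → alcohol.
  CO: –C(=O)– with carbon on both sides → ketone.
  CH=CH2: C=C double bond → alkene.
The C6H5 segment supplies the arene: C6H5– phenyl ring → arene.

yes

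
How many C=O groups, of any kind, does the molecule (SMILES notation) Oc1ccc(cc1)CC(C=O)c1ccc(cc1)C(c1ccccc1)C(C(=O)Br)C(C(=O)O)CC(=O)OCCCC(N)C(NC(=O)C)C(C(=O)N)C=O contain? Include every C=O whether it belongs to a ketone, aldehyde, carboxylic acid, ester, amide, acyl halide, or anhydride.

7

CH(CHO): aldehyde, 1 C=O (running total 1).
CH(COBr): acyl halide, 1 C=O (running total 2).
CH(COOH): carboxylic acid, 1 C=O (running total 3).
CH2COOCH2: ester, 1 C=O (running total 4).
CH(NHCOCH3): amide, 1 C=O (running total 5).
CH(CONH2): amide, 1 C=O (running total 6).
CHO: aldehyde, 1 C=O (running total 7).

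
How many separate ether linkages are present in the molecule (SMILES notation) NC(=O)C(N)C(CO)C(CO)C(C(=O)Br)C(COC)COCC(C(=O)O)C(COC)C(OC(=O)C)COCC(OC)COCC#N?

–C(=O)NH2: carbonyl C bonded to C and to N → amide (the N is not a separate amine).
–NH2 on an sp³ carbon with no adjacent C=O → amine.
pendant –CH2OH on an sp³ backbone C → alcohol.
pendant –CH2OH on an sp³ backbone C → alcohol.
pendant –C(=O)X: carbonyl C bonded to C and halogen → acyl halide.
pendant –CH2OCH3: C–O–C linkage → ether.
C–O–C with sp³ carbons on both sides and no adjacent C=O → ether.
pendant –COOH: carbonyl C bonded to C and –OH → carboxylic acid.
pendant –CH2OCH3: C–O–C linkage → ether.
pendant –OC(=O)CH3: an acyloxy group → ester.
C–O–C with sp³ carbons on both sides and no adjacent C=O → ether.
pendant –OCH3: C–O–C with sp³ C, no adjacent C=O → ether.
C–O–C with sp³ carbons on both sides and no adjacent C=O → ether.
–C≡N: carbon triple-bonded to nitrogen → nitrile.
Ether appears at: CH(CH2OCH3), CH2OCH2, CH(CH2OCH3), CH2OCH2, CH(OCH3), CH2OCH2 → 6.

6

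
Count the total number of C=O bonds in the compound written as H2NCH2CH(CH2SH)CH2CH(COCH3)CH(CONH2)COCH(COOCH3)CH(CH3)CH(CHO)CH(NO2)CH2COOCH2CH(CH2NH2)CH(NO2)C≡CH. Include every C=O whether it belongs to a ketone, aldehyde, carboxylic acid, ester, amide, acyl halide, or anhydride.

CH(COCH3): ketone, 1 C=O (running total 1).
CH(CONH2): amide, 1 C=O (running total 2).
CO: ketone, 1 C=O (running total 3).
CH(COOCH3): ester, 1 C=O (running total 4).
CH(CHO): aldehyde, 1 C=O (running total 5).
CH2COOCH2: ester, 1 C=O (running total 6).

6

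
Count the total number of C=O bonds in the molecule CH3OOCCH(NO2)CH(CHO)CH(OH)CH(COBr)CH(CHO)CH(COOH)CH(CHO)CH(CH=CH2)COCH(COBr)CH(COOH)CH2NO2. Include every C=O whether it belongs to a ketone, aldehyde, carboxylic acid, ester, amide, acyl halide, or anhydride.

CH3OOC: ester, 1 C=O (running total 1).
CH(CHO): aldehyde, 1 C=O (running total 2).
CH(COBr): acyl halide, 1 C=O (running total 3).
CH(CHO): aldehyde, 1 C=O (running total 4).
CH(COOH): carboxylic acid, 1 C=O (running total 5).
CH(CHO): aldehyde, 1 C=O (running total 6).
CO: ketone, 1 C=O (running total 7).
CH(COBr): acyl halide, 1 C=O (running total 8).
CH(COOH): carboxylic acid, 1 C=O (running total 9).

9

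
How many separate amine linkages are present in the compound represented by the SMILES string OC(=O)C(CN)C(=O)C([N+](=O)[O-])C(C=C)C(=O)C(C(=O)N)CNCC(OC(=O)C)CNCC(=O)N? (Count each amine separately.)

–COOH: carbonyl C bonded to –OH and C → carboxylic acid (the –OH is not a separate alcohol).
pendant –CH2NH2: N on sp³ C, no adjacent C=O → amine.
–C(=O)– with carbon on both sides → ketone.
–NO2 on an sp³ carbon → nitro (the N=O is not a carbonyl).
pendant –CH=CH2: C=C double bond → alkene.
–C(=O)– with carbon on both sides → ketone.
pendant –CONH2: carbonyl C bonded to C and N → amide.
C–N–C with sp³ carbons and no adjacent C=O → amine (secondary).
pendant –OC(=O)CH3: an acyloxy group → ester.
C–N–C with sp³ carbons and no adjacent C=O → amine (secondary).
–C(=O)NH2: carbonyl C bonded to C and to N → amide (the N is not a separate amine).
Amine appears at: CH(CH2NH2), CH2NHCH2, CH2NHCH2 → 3.

3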